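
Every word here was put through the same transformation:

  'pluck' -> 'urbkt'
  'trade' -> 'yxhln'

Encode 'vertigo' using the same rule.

akybrqz

In pluck: p→u is +5, l→r is +6, u→b is +7, c→k is +8 — the shift increases by 1 each position. Each letter shifts forward by (position + 5), i.e. 5, 6, 7, … — the shift grows by one for each successive letter.
Applying it to vertigo: v+5=a, e+6=k, r+7=y, t+8=b, i+9=r, g+10=q, o+11=z.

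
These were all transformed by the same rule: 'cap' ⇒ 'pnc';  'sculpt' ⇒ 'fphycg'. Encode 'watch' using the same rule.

Compare letters: c→p is +13, a→n is +13, p→c is +13 — a constant shift. Each letter is shifted forward by 13 in the alphabet (a Caesar shift of +13).
On watch: w+13=j, a+13=n, t+13=g, c+13=p, h+13=u.

jngpu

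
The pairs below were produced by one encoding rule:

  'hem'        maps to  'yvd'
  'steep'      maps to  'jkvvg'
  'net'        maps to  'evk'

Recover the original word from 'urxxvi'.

dagger

Compare letters: h→y is +17, e→v is +17, m→d is +17 — a constant shift. This is a Caesar cipher with shift 17.
Reversing it on urxxvi: u−17=d, r−17=a, x−17=g, x−17=g, v−17=e, i−17=r.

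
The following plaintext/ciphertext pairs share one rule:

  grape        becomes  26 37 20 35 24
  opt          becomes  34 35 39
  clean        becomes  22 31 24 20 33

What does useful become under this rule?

40 38 24 25 40 31

g is letter #7 and maps to 26: an offset of 19. The number is (letter's place in the alphabet, a=1) + 19.
Applying it to useful: u=21→40, s=19→38, e=5→24, f=6→25, u=21→40, l=12→31.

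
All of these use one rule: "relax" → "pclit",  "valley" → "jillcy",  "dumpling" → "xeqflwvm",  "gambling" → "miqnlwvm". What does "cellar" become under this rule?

Treating letters as 0–25, the rule is x ↦ 5x + 8 (mod 26).
On cellar: c(2)→5·2+8≡18=s; e(4)→5·4+8≡2=c; l(11)→5·11+8≡11=l; l(11)→5·11+8≡11=l; a(0)→5·0+8≡8=i; r(17)→5·17+8≡15=p (all mod 26).

scllip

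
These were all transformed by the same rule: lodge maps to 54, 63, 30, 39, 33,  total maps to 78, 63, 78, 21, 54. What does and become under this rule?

l(#12)→54 and o(#15)→63: differences scale by 3, so n = 3·pos + 18. Each letter becomes 3×(its alphabet position, a=1..z=26) + 18.
On and: a=1→21, n=14→60, d=4→30.

21, 60, 30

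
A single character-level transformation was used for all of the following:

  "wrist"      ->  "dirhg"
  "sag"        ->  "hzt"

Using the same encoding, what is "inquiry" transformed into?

rmjfrib

Each pair mirrors across the alphabet (w↔d, r↔i, i↔r): positions sum to 25. This is the alphabet-reversal cipher (Atbash): a becomes z, b becomes y, etc.
On inquiry: i↔r, n↔m, q↔j, u↔f, i↔r, r↔i, y↔b.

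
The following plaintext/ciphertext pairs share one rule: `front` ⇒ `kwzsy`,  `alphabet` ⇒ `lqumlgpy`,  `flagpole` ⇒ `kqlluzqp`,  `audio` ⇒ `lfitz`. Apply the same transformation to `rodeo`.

Vowels shift forward by 11 and consonants shift forward by 5.
On rodeo: r(cons)+5=w, o(vowel)+11=z, d(cons)+5=i, e(vowel)+11=p, o(vowel)+11=z.

wzipz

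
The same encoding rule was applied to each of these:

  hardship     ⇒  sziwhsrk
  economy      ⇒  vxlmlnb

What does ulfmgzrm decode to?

This is the alphabet-reversal cipher (Atbash): a becomes z, b becomes y, etc.
Undoing it on ulfmgzrm: u↔f, l↔o, f↔u, m↔n, g↔t, z↔a, r↔i, m↔n.

fountain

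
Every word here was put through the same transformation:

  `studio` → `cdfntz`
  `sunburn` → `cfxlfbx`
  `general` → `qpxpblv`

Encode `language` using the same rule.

The shift depends on letter class: consonant s→c is +10, but vowel u→f is +11. Two shifts are in play — +11 for a/e/i/o/u, +10 for every other letter.
Applying it to language: l(cons)+10=v, a(vowel)+11=l, n(cons)+10=x, g(cons)+10=q, u(vowel)+11=f, a(vowel)+11=l, g(cons)+10=q, e(vowel)+11=p.

vlxqflqp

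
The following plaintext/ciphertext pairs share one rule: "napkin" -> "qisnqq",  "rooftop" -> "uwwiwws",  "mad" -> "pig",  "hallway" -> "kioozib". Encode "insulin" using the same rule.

qqvcoqq

The shift depends on letter class: consonant n→q is +3, but vowel a→i is +8. Two shifts are in play — +8 for a/e/i/o/u, +3 for every other letter.
For insulin: i(vowel)+8=q, n(cons)+3=q, s(cons)+3=v, u(vowel)+8=c, l(cons)+3=o, i(vowel)+8=q, n(cons)+3=q.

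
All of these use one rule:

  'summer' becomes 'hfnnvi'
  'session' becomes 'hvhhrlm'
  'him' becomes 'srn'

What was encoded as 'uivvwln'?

Each pair mirrors across the alphabet (s↔h, u↔f, m↔n): positions sum to 25. Letters are reflected about the middle of the alphabet (position → 25−position): Atbash.
Reversing it on uivvwln: u↔f, i↔r, v↔e, v↔e, w↔d, l↔o, n↔m.

freedom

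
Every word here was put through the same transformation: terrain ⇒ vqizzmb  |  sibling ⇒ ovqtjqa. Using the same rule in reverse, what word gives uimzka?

The word is reversed, then every letter is shifted forward by 8.
Decoding uimzka: shift back: u−8=m, i−8=a, m−8=e, z−8=r, k−8=c, a−8=s → maercs; then reverse → scream.

scream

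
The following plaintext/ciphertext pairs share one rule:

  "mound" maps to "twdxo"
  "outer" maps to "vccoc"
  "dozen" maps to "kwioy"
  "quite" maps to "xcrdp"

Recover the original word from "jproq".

chief

In mound: m→t is +7, o→w is +8, u→d is +9, n→x is +10 — the shift increases by 1 each position. Letter i (0-indexed) is shifted by i+7, so successive shifts are 7, 8, 9, ….
Decoding jproq: j−7=c, p−8=h, r−9=i, o−10=e, q−11=f.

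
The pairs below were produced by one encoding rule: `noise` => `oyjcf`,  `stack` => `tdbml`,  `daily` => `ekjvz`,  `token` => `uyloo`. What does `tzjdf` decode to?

spite

Shifts by position in noise: pos 0: n→o (+1), pos 1: o→y (+10), pos 2: i→j (+1), pos 3: s→c (+10) — repeating every 2. The shifts repeat in a cycle of length 2: positions 0,1,… shift by +1, +10, then the pattern repeats.
Undoing it on tzjdf: t−1=s, z−10=p, j−1=i, d−10=t, f−1=e.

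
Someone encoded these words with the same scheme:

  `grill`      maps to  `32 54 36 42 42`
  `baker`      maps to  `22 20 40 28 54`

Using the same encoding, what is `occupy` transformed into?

g(#7)→32 and r(#18)→54: differences scale by 2, so n = 2·pos + 18. With a=1..z=26, the number is 2·pos + 18.
For occupy: o=15→48, c=3→24, c=3→24, u=21→60, p=16→50, y=25→68.

48 24 24 60 50 68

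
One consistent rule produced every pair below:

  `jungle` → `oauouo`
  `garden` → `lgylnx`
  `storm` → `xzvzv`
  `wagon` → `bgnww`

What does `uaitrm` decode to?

In jungle: j→o is +5, u→a is +6, n→u is +7, g→o is +8 — the shift increases by 1 each position. The shift increases by 1 at each position, starting from +5: 5, 6, 7, ….
Reversing it on uaitrm: u−5=p, a−6=u, i−7=b, t−8=l, r−9=i, m−10=c.

public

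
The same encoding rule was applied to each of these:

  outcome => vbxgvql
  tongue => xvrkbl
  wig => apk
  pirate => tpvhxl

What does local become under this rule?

pvghp

The shift depends on letter class: consonant t→x is +4, but vowel o→v is +7. Two shifts are in play — +7 for a/e/i/o/u, +4 for every other letter.
On local: l(cons)+4=p, o(vowel)+7=v, c(cons)+4=g, a(vowel)+7=h, l(cons)+4=p.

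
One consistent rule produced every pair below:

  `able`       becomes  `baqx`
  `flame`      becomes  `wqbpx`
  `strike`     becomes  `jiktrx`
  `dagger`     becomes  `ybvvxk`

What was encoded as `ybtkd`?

dairy

This is an affine cipher: with a=0,…,z=25, each position x becomes (25x+1) mod 26.
Undoing it on ybtkd: y(24)→25·(24−1)≡3=d; b(1)→25·(1−1)≡0=a; t(19)→25·(19−1)≡8=i; k(10)→25·(10−1)≡17=r; d(3)→25·(3−1)≡24=y (all mod 26).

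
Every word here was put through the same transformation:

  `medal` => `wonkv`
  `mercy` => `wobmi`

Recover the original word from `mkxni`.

It's a constant shift of +10 (ROT10).
Reversing it on mkxni: m−10=c, k−10=a, x−10=n, n−10=d, i−10=y.

candy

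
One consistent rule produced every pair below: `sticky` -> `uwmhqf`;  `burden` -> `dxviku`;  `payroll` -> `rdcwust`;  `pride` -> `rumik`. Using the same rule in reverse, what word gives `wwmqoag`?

In sticky: s→u is +2, t→w is +3, i→m is +4, c→h is +5 — the shift increases by 1 each position. The shift increases by 1 at each position, starting from +2: 2, 3, 4, ….
Reversing it on wwmqoag: w−2=u, w−3=t, m−4=i, q−5=l, o−6=i, a−7=t, g−8=y.

utility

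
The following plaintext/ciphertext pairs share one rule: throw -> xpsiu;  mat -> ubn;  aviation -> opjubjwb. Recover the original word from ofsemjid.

children

The output letters match the input read backwards, each shifted +1: throw reversed is worht. Two steps: reverse the string, then apply a Caesar shift of +1.
Undoing it on ofsemjid: shift back: o−1=n, f−1=e, s−1=r, e−1=d, m−1=l, j−1=i, i−1=h, d−1=c → nerdlihc; then reverse → children.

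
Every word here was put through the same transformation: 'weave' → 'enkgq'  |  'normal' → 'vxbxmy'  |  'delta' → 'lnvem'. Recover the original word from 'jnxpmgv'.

beneath

In weave: w→e is +8, e→n is +9, a→k is +10, v→g is +11 — the shift increases by 1 each position. The shift increases by 1 at each position, starting from +8: 8, 9, 10, ….
Decoding jnxpmgv: j−8=b, n−9=e, x−10=n, p−11=e, m−12=a, g−13=t, v−14=h.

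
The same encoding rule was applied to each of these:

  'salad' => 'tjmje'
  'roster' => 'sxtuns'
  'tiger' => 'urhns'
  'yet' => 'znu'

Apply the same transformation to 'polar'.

qxmjs

Vowels shift forward by 9 and consonants shift forward by 1.
Applying it to polar: p(cons)+1=q, o(vowel)+9=x, l(cons)+1=m, a(vowel)+9=j, r(cons)+1=s.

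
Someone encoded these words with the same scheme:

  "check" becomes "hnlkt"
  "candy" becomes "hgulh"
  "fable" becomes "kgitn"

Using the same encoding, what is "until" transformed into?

ztaqu

The shift increases by 1 at each position, starting from +5: 5, 6, 7, ….
On until: u+5=z, n+6=t, t+7=a, i+8=q, l+9=u.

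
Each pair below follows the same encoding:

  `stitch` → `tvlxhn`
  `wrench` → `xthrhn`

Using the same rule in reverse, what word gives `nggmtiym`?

mediocre

Letter i (0-indexed) is shifted by i+1, so successive shifts are 1, 2, 3, ….
Reversing it on nggmtiym: n−1=m, g−2=e, g−3=d, m−4=i, t−5=o, i−6=c, y−7=r, m−8=e.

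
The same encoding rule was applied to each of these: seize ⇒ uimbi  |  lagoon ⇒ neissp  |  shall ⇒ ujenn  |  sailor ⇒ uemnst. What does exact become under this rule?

izeev

The shift depends on letter class: consonant s→u is +2, but vowel e→i is +4. Two shifts are in play — +4 for a/e/i/o/u, +2 for every other letter.
Applying it to exact: e(vowel)+4=i, x(cons)+2=z, a(vowel)+4=e, c(cons)+2=e, t(cons)+2=v.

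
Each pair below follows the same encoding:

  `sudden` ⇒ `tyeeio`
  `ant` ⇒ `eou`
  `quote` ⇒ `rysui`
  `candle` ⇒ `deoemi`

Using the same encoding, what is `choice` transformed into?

dismdi

The shift depends on letter class: consonant s→t is +1, but vowel u→y is +4. Two shifts are in play — +4 for a/e/i/o/u, +1 for every other letter.
For choice: c(cons)+1=d, h(cons)+1=i, o(vowel)+4=s, i(vowel)+4=m, c(cons)+1=d, e(vowel)+4=i.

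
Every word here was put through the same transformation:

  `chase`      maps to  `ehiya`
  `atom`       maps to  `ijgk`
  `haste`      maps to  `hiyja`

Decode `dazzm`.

c(2)→e(4) and h(7)→h(7) fit y≡11x+8 (mod 26); the inverse of 11 mod 26 is 19. This is an affine cipher: with a=0,…,z=25, each position x becomes (11x+8) mod 26.
Decoding dazzm: d(3)→19·(3−8)≡9=j; a(0)→19·(0−8)≡4=e; z(25)→19·(25−8)≡11=l; z(25)→19·(25−8)≡11=l; m(12)→19·(12−8)≡24=y (all mod 26).

jelly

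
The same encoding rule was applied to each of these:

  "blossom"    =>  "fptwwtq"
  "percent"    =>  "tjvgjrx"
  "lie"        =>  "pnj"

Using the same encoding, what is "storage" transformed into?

wxtvfkj

The shift depends on letter class: consonant b→f is +4, but vowel o→t is +5. The rule splits by letter class: vowels +5, consonants +4.
On storage: s(cons)+4=w, t(cons)+4=x, o(vowel)+5=t, r(cons)+4=v, a(vowel)+5=f, g(cons)+4=k, e(vowel)+5=j.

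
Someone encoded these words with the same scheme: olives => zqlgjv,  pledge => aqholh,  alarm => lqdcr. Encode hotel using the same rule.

stwpq

The shifts repeat in a cycle of length 3: positions 0,1,… shift by +11, +5, +3, then the pattern repeats.
For hotel: h+11=s, o+5=t, t+3=w, e+11=p, l+5=q.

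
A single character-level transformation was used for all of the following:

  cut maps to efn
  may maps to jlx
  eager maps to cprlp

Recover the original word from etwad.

Two steps: reverse the string, then apply a Caesar shift of +11.
Undoing it on etwad: shift back: e−11=t, t−11=i, w−11=l, a−11=p, d−11=s → tilps; then reverse → split.

split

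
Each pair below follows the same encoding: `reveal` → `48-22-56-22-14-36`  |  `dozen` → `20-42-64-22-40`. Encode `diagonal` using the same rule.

r(#18)→48 and e(#5)→22: differences scale by 2, so n = 2·pos + 12. With a=1..z=26, the number is 2·pos + 12.
For diagonal: d=4→20, i=9→30, a=1→14, g=7→26, o=15→42, n=14→40, a=1→14, l=12→36.

20-30-14-26-42-40-14-36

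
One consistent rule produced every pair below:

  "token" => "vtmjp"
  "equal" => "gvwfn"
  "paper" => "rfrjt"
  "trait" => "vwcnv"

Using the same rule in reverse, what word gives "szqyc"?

quota

Shifts by position in token: pos 0: t→v (+2), pos 1: o→t (+5), pos 2: k→m (+2), pos 3: e→j (+5) — repeating every 2. The shifts repeat in a cycle of length 2: positions 0,1,… shift by +2, +5, then the pattern repeats.
Undoing it on szqyc: s−2=q, z−5=u, q−2=o, y−5=t, c−2=a.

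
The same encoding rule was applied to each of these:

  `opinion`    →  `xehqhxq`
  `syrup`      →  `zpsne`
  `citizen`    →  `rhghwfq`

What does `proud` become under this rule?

o(14)→x(23) and p(15)→e(4) fit y≡7x+3 (mod 26); the inverse of 7 mod 26 is 15. This is an affine cipher: with a=0,…,z=25, each position x becomes (7x+3) mod 26.
On proud: p(15)→7·15+3≡4=e; r(17)→7·17+3≡18=s; o(14)→7·14+3≡23=x; u(20)→7·20+3≡13=n; d(3)→7·3+3≡24=y (all mod 26).

esxny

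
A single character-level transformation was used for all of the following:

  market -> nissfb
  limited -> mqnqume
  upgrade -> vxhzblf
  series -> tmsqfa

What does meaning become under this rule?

nmbvjvh

Shifts by position in market: pos 0: m→n (+1), pos 1: a→i (+8), pos 2: r→s (+1), pos 3: k→s (+8) — repeating every 2. A repeating key of period 2 is used — shifts +1, +8 over and over.
On meaning: m+1=n, e+8=m, a+1=b, n+8=v, i+1=j, n+8=v, g+1=h.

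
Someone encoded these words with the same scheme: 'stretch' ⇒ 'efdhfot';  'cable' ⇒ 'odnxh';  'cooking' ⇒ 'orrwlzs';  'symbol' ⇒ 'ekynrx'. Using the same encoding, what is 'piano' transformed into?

bldzr

The rule splits by letter class: vowels +3, consonants +12.
Applying it to piano: p(cons)+12=b, i(vowel)+3=l, a(vowel)+3=d, n(cons)+12=z, o(vowel)+3=r.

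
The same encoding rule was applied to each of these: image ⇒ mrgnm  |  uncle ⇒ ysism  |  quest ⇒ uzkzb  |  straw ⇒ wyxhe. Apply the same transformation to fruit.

In image: i→m is +4, m→r is +5, a→g is +6, g→n is +7 — the shift increases by 1 each position. Each letter shifts forward by (position + 4), i.e. 4, 5, 6, … — the shift grows by one for each successive letter.
On fruit: f+4=j, r+5=w, u+6=a, i+7=p, t+8=b.

jwapb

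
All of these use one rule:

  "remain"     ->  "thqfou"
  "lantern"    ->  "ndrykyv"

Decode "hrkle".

foggy

Letter i (0-indexed) is shifted by i+2, so successive shifts are 2, 3, 4, ….
Decoding hrkle: h−2=f, r−3=o, k−4=g, l−5=g, e−6=y.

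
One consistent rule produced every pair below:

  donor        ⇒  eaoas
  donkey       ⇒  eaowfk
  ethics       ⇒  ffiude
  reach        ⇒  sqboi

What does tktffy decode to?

system

A repeating key of period 2 is used — shifts +1, +12 over and over.
Decoding tktffy: t−1=s, k−12=y, t−1=s, f−12=t, f−1=e, y−12=m.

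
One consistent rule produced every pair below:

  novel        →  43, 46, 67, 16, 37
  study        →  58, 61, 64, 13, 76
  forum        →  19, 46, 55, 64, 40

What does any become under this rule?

4, 43, 76

n(#14)→43 and o(#15)→46: differences scale by 3, so n = 3·pos + 1. The formula is n = 3×(alphabet index, a=1) + 1.
Applying it to any: a=1→4, n=14→43, y=25→76.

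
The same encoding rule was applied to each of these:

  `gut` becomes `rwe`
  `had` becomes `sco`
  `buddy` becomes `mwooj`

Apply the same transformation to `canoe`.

ncyqg

Two shifts are in play — +2 for a/e/i/o/u, +11 for every other letter.
For canoe: c(cons)+11=n, a(vowel)+2=c, n(cons)+11=y, o(vowel)+2=q, e(vowel)+2=g.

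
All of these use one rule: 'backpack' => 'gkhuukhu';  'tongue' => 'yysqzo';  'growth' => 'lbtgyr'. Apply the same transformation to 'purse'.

Shifts by position in backpack: pos 0: b→g (+5), pos 1: a→k (+10), pos 2: c→h (+5), pos 3: k→u (+10) — repeating every 2. It's a Vigenère-style cipher with numeric key [5,10]: position i shifts by key[i mod 2].
Applying it to purse: p+5=u, u+10=e, r+5=w, s+10=c, e+5=j.

uewcj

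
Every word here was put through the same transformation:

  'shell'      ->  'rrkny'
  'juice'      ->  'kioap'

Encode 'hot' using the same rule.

The output letters match the input read backwards, each shifted +6: shell reversed is llehs. Read the word backwards and shift each letter +6.
For hot: reverse → toh; then shift: t+6=z, o+6=u, h+6=n.

zun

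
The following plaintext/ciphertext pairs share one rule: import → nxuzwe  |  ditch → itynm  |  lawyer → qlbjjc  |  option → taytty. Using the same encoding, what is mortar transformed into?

Shifts by position in import: pos 0: i→n (+5), pos 1: m→x (+11), pos 2: p→u (+5), pos 3: o→z (+11) — repeating every 2. It's a Vigenère-style cipher with numeric key [5,11]: position i shifts by key[i mod 2].
For mortar: m+5=r, o+11=z, r+5=w, t+11=e, a+5=f, r+11=c.

rzwefc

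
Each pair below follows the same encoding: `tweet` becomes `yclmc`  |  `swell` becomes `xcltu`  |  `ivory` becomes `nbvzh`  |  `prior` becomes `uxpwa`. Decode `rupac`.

moist

In tweet: t→y is +5, w→c is +6, e→l is +7, e→m is +8 — the shift increases by 1 each position. Letter i (0-indexed) is shifted by i+5, so successive shifts are 5, 6, 7, ….
Undoing it on rupac: r−5=m, u−6=o, p−7=i, a−8=s, c−9=t.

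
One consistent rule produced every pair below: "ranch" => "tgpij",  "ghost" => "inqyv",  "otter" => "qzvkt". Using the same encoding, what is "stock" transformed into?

The shifts repeat in a cycle of length 2: positions 0,1,… shift by +2, +6, then the pattern repeats.
Applying it to stock: s+2=u, t+6=z, o+2=q, c+6=i, k+2=m.

uzqim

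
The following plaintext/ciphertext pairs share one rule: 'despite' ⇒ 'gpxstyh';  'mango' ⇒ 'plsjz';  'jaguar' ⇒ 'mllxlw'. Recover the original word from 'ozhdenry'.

location

The shifts repeat in a cycle of length 3: positions 0,1,… shift by +3, +11, +5, then the pattern repeats.
Undoing it on ozhdenry: o−3=l, z−11=o, h−5=c, d−3=a, e−11=t, n−5=i, r−3=o, y−11=n.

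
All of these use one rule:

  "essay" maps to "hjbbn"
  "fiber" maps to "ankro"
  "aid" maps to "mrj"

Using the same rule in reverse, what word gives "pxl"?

The output letters match the input read backwards, each shifted +9: essay reversed is yasse. Two steps: reverse the string, then apply a Caesar shift of +9.
Reversing it on pxl: shift back: p−9=g, x−9=o, l−9=c → goc; then reverse → cog.

cog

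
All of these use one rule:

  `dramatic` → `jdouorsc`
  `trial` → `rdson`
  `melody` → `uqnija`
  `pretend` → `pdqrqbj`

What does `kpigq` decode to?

Each letter's alphabet position (a=0..z=25) is mapped through 7·x+14 mod 26 — an affine cipher.
Decoding kpigq: k(10)→15·(10−14)≡18=s; p(15)→15·(15−14)≡15=p; i(8)→15·(8−14)≡14=o; g(6)→15·(6−14)≡10=k; q(16)→15·(16−14)≡4=e (all mod 26).

spoke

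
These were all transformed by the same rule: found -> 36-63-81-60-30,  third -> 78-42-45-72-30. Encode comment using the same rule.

27-63-57-57-33-60-78

With a=1..z=26, the number is 3·pos + 18.
Applying it to comment: c=3→27, o=15→63, m=13→57, m=13→57, e=5→33, n=14→60, t=20→78.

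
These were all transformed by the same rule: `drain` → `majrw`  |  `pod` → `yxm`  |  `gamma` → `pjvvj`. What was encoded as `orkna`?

Compare letters: d→m is +9, r→a is +9, a→j is +9 — a constant shift. It's a constant shift of +9 (ROT9).
Undoing it on orkna: o−9=f, r−9=i, k−9=b, n−9=e, a−9=r.

fiber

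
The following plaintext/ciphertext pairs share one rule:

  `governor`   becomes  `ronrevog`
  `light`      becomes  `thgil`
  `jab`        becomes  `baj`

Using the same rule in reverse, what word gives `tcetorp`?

It's just the letters in reverse order.
Reversing it on tcetorp: then reverse → protect.

protect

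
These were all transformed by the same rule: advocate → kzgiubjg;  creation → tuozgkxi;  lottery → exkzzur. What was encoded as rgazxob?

The output letters match the input read backwards, each shifted +6: advocate reversed is etacovda. Two steps: reverse the string, then apply a Caesar shift of +6.
Undoing it on rgazxob: shift back: r−6=l, g−6=a, a−6=u, z−6=t, x−6=r, o−6=i, b−6=v → lautriv; then reverse → virtual.

virtual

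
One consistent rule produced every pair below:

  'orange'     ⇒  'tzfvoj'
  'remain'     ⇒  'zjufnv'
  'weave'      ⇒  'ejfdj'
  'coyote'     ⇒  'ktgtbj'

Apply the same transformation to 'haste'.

pfabj

The shift depends on letter class: consonant r→z is +8, but vowel o→t is +5. Two shifts are in play — +5 for a/e/i/o/u, +8 for every other letter.
Applying it to haste: h(cons)+8=p, a(vowel)+5=f, s(cons)+8=a, t(cons)+8=b, e(vowel)+5=j.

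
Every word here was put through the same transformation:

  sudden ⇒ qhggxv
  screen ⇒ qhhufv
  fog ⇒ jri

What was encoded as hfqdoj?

glance

The output letters match the input read backwards, each shifted +3: sudden reversed is neddus. The word is reversed, then every letter is shifted forward by 3.
Decoding hfqdoj: shift back: h−3=e, f−3=c, q−3=n, d−3=a, o−3=l, j−3=g → ecnalg; then reverse → glance.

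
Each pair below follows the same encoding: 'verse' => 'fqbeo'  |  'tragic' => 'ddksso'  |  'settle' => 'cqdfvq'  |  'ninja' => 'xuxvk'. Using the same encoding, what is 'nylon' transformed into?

It's a Vigenère-style cipher with numeric key [10,12]: position i shifts by key[i mod 2].
On nylon: n+10=x, y+12=k, l+10=v, o+12=a, n+10=x.

xkvax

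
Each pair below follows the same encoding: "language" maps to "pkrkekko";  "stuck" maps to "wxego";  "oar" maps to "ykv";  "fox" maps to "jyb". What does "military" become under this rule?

qspsxkvc

The shift depends on letter class: consonant l→p is +4, but vowel a→k is +10. Vowels shift forward by 10 and consonants shift forward by 4.
Applying it to military: m(cons)+4=q, i(vowel)+10=s, l(cons)+4=p, i(vowel)+10=s, t(cons)+4=x, a(vowel)+10=k, r(cons)+4=v, y(cons)+4=c.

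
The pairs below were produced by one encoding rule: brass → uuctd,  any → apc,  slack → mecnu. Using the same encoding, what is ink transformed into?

The word is reversed, then every letter is shifted forward by 2.
On ink: reverse → kni; then shift: k+2=m, n+2=p, i+2=k.

mpk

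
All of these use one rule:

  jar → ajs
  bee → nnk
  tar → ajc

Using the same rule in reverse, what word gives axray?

The word is reversed, then every letter is shifted forward by 9.
Decoding axray: shift back: a−9=r, x−9=o, r−9=i, a−9=r, y−9=p → roirp; then reverse → prior.

prior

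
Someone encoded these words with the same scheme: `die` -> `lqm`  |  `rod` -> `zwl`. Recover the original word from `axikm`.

Compare letters: d→l is +8, i→q is +8, e→m is +8 — a constant shift. Each letter is shifted forward by 8 in the alphabet (a Caesar shift of +8).
Reversing it on axikm: a−8=s, x−8=p, i−8=a, k−8=c, m−8=e.

space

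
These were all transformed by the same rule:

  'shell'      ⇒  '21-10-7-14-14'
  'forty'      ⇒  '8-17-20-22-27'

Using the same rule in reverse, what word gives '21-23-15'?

s is letter #19 and maps to 21: an offset of 2. The number is (letter's place in the alphabet, a=1) + 2.
Reversing it on 21-23-15: 21→(21−2)÷1=19=s, 23→(23−2)÷1=21=u, 15→(15−2)÷1=13=m.

sum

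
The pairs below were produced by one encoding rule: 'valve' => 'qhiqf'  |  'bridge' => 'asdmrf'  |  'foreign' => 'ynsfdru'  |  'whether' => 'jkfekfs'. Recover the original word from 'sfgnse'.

v(21)→q(16) and a(0)→h(7) fit y≡19x+7 (mod 26); the inverse of 19 mod 26 is 11. Each letter's alphabet position (a=0..z=25) is mapped through 19·x+7 mod 26 — an affine cipher.
Decoding sfgnse: s(18)→11·(18−7)≡17=r; f(5)→11·(5−7)≡4=e; g(6)→11·(6−7)≡15=p; n(13)→11·(13−7)≡14=o; s(18)→11·(18−7)≡17=r; e(4)→11·(4−7)≡19=t (all mod 26).

report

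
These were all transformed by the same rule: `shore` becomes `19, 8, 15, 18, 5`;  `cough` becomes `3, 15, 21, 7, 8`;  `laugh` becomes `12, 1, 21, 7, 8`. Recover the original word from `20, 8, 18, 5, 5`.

three

s is letter #19 and maps to 19: an offset of 0. Letters become their 1-indexed alphabet positions: a=1 … z=26.
Decoding 20, 8, 18, 5, 5: 20=t, 8=h, 18=r, 5=e, 5=e.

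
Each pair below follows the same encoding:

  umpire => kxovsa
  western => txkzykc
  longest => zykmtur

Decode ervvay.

supply

The output letters match the input read backwards, each shifted +6: umpire reversed is eripmu. Read the word backwards and shift each letter +6.
Decoding ervvay: shift back: e−6=y, r−6=l, v−6=p, v−6=p, a−6=u, y−6=s → ylppus; then reverse → supply.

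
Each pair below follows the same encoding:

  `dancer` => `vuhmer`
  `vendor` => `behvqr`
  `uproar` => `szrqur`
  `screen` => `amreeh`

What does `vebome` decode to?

device

d(3)→v(21) and a(0)→u(20) fit y≡9x+20 (mod 26); the inverse of 9 mod 26 is 3. Each letter's alphabet position (a=0..z=25) is mapped through 9·x+20 mod 26 — an affine cipher.
Reversing it on vebome: v(21)→3·(21−20)≡3=d; e(4)→3·(4−20)≡4=e; b(1)→3·(1−20)≡21=v; o(14)→3·(14−20)≡8=i; m(12)→3·(12−20)≡2=c; e(4)→3·(4−20)≡4=e (all mod 26).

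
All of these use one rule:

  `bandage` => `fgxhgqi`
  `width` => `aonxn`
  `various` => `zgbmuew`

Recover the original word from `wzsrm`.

Shifts by position in bandage: pos 0: b→f (+4), pos 1: a→g (+6), pos 2: n→x (+10), pos 3: d→h (+4), pos 4: a→g (+6), pos 5: g→q (+10) — repeating every 3. The shifts repeat in a cycle of length 3: positions 0,1,… shift by +4, +6, +10, then the pattern repeats.
Reversing it on wzsrm: w−4=s, z−6=t, s−10=i, r−4=n, m−6=g.

sting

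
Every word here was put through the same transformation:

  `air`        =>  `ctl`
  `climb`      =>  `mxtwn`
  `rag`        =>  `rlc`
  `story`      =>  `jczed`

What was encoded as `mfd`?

The output letters match the input read backwards, each shifted +11: air reversed is ria. Read the word backwards and shift each letter +11.
Reversing it on mfd: shift back: m−11=b, f−11=u, d−11=s → bus; then reverse → sub.

sub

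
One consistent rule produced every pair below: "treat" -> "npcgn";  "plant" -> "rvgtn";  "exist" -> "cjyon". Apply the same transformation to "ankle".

gtwvc

t(19)→n(13) and r(17)→p(15) fit y≡25x+6 (mod 26); the inverse of 25 mod 26 is 25. Treating letters as 0–25, the rule is x ↦ 25x + 6 (mod 26).
For ankle: a(0)→25·0+6≡6=g; n(13)→25·13+6≡19=t; k(10)→25·10+6≡22=w; l(11)→25·11+6≡21=v; e(4)→25·4+6≡2=c (all mod 26).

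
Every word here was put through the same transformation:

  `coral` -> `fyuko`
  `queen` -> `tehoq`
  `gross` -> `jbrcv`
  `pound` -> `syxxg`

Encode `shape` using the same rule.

Shifts by position in coral: pos 0: c→f (+3), pos 1: o→y (+10), pos 2: r→u (+3), pos 3: a→k (+10) — repeating every 2. It's a Vigenère-style cipher with numeric key [3,10]: position i shifts by key[i mod 2].
For shape: s+3=v, h+10=r, a+3=d, p+10=z, e+3=h.

vrdzh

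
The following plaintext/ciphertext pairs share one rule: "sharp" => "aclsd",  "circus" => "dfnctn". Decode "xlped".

Read the word backwards and shift each letter +11.
Undoing it on xlped: shift back: x−11=m, l−11=a, p−11=e, e−11=t, d−11=s → maets; then reverse → steam.

steam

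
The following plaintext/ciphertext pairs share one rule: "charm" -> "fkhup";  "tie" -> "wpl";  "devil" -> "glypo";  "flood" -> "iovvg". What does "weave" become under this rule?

The shift depends on letter class: consonant c→f is +3, but vowel a→h is +7. Two shifts are in play — +7 for a/e/i/o/u, +3 for every other letter.
On weave: w(cons)+3=z, e(vowel)+7=l, a(vowel)+7=h, v(cons)+3=y, e(vowel)+7=l.

zlhyl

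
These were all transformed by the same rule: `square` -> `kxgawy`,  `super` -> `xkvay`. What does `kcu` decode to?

The output letters match the input read backwards, each shifted +6: square reversed is erauqs. Two steps: reverse the string, then apply a Caesar shift of +6.
Undoing it on kcu: shift back: k−6=e, c−6=w, u−6=o → ewo; then reverse → owe.

owe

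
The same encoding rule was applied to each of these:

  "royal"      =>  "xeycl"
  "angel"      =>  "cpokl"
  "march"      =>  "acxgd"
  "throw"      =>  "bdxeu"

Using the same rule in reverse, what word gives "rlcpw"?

r(17)→x(23) and o(14)→e(4) fit y≡15x+2 (mod 26); the inverse of 15 mod 26 is 7. Treating letters as 0–25, the rule is x ↦ 15x + 2 (mod 26).
Reversing it on rlcpw: r(17)→7·(17−2)≡1=b; l(11)→7·(11−2)≡11=l; c(2)→7·(2−2)≡0=a; p(15)→7·(15−2)≡13=n; w(22)→7·(22−2)≡10=k (all mod 26).

blank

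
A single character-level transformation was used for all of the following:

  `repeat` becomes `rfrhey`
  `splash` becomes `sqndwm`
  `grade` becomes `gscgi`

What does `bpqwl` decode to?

booth

Letter i (0-indexed) is shifted by i+0, so successive shifts are 0, 1, 2, ….
Reversing it on bpqwl: b−0=b, p−1=o, q−2=o, w−3=t, l−4=h.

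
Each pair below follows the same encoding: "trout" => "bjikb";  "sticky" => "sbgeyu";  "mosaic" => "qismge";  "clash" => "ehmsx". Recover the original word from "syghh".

t(19)→b(1) and r(17)→j(9) fit y≡9x+12 (mod 26); the inverse of 9 mod 26 is 3. Treating letters as 0–25, the rule is x ↦ 9x + 12 (mod 26).
Reversing it on syghh: s(18)→3·(18−12)≡18=s; y(24)→3·(24−12)≡10=k; g(6)→3·(6−12)≡8=i; h(7)→3·(7−12)≡11=l; h(7)→3·(7−12)≡11=l (all mod 26).

skill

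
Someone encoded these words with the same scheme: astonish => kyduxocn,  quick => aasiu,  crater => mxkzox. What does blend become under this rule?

lrotn

The shifts repeat in a cycle of length 2: positions 0,1,… shift by +10, +6, then the pattern repeats.
For blend: b+10=l, l+6=r, e+10=o, n+6=t, d+10=n.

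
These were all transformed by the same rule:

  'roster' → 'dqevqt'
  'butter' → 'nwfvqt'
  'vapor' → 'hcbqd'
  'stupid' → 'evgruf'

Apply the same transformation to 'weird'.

Shifts by position in roster: pos 0: r→d (+12), pos 1: o→q (+2), pos 2: s→e (+12), pos 3: t→v (+2) — repeating every 2. It's a Vigenère-style cipher with numeric key [12,2]: position i shifts by key[i mod 2].
On weird: w+12=i, e+2=g, i+12=u, r+2=t, d+12=p.

igutp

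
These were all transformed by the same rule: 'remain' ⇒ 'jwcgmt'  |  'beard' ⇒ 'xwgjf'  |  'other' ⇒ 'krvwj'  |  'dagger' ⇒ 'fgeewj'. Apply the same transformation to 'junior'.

r(17)→j(9) and e(4)→w(22) fit y≡17x+6 (mod 26); the inverse of 17 mod 26 is 23. This is an affine cipher: with a=0,…,z=25, each position x becomes (17x+6) mod 26.
Applying it to junior: j(9)→17·9+6≡3=d; u(20)→17·20+6≡8=i; n(13)→17·13+6≡19=t; i(8)→17·8+6≡12=m; o(14)→17·14+6≡10=k; r(17)→17·17+6≡9=j (all mod 26).

ditmkj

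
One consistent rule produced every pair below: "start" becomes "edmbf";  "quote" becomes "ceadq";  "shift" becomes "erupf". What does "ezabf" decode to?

Shifts by position in start: pos 0: s→e (+12), pos 1: t→d (+10), pos 2: a→m (+12), pos 3: r→b (+10) — repeating every 2. A repeating key of period 2 is used — shifts +12, +10 over and over.
Reversing it on ezabf: e−12=s, z−10=p, a−12=o, b−10=r, f−12=t.

sport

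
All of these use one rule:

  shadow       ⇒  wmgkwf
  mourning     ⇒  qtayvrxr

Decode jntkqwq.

finding

In shadow: s→w is +4, h→m is +5, a→g is +6, d→k is +7 — the shift increases by 1 each position. The shift increases by 1 at each position, starting from +4: 4, 5, 6, ….
Undoing it on jntkqwq: j−4=f, n−5=i, t−6=n, k−7=d, q−8=i, w−9=n, q−10=g.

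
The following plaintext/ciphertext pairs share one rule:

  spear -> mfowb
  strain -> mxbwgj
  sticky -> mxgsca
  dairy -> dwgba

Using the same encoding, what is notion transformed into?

s(18)→m(12) and p(15)→f(5) fit y≡11x+22 (mod 26); the inverse of 11 mod 26 is 19. This is an affine cipher: with a=0,…,z=25, each position x becomes (11x+22) mod 26.
On notion: n(13)→11·13+22≡9=j; o(14)→11·14+22≡20=u; t(19)→11·19+22≡23=x; i(8)→11·8+22≡6=g; o(14)→11·14+22≡20=u; n(13)→11·13+22≡9=j (all mod 26).

juxguj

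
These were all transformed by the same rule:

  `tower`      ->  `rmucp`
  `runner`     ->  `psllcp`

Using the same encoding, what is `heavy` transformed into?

fcytw

Compare letters: t→r is +24, o→m is +24, w→u is +24 — a constant shift. It's a constant shift of +24 (ROT24).
For heavy: h+24=f, e+24=c, a+24=y, v+24=t, y+24=w.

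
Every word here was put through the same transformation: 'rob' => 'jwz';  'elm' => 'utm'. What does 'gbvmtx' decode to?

The output letters match the input read backwards, each shifted +8: rob reversed is bor. Read the word backwards and shift each letter +8.
Decoding gbvmtx: shift back: g−8=y, b−8=t, v−8=n, m−8=e, t−8=l, x−8=p → ytnelp; then reverse → plenty.

plenty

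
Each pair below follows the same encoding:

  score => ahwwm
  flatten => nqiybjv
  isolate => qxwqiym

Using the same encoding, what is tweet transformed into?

It's a Vigenère-style cipher with numeric key [8,5]: position i shifts by key[i mod 2].
Applying it to tweet: t+8=b, w+5=b, e+8=m, e+5=j, t+8=b.

bbmjb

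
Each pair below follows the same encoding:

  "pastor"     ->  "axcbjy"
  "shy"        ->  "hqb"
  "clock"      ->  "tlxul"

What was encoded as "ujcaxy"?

The output letters match the input read backwards, each shifted +9: pastor reversed is rotsap. Read the word backwards and shift each letter +9.
Reversing it on ujcaxy: shift back: u−9=l, j−9=a, c−9=t, a−9=r, x−9=o, y−9=p → latrop; then reverse → portal.

portal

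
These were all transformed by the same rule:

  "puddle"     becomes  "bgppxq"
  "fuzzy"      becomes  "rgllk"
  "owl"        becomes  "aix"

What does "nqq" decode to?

This is a Caesar cipher with shift 12.
Reversing it on nqq: n−12=b, q−12=e, q−12=e.

bee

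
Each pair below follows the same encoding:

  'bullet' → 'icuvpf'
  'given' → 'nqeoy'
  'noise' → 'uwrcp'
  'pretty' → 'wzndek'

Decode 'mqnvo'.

The shift increases by 1 at each position, starting from +7: 7, 8, 9, ….
Decoding mqnvo: m−7=f, q−8=i, n−9=e, v−10=l, o−11=d.

field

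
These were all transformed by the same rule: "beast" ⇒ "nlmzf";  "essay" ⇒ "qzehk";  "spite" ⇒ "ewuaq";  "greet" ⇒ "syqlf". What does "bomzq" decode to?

The shifts repeat in a cycle of length 2: positions 0,1,… shift by +12, +7, then the pattern repeats.
Undoing it on bomzq: b−12=p, o−7=h, m−12=a, z−7=s, q−12=e.

phase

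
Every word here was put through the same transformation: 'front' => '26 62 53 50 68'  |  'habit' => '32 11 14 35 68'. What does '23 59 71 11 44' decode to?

equal

f(#6)→26 and r(#18)→62: differences scale by 3, so n = 3·pos + 8. Each letter becomes 3×(its alphabet position, a=1..z=26) + 8.
Reversing it on 23 59 71 11 44: 23→(23−8)÷3=5=e, 59→(59−8)÷3=17=q, 71→(71−8)÷3=21=u, 11→(11−8)÷3=1=a, 44→(44−8)÷3=12=l.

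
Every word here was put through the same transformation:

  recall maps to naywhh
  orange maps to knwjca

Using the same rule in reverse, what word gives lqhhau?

Each letter is shifted forward by 22 in the alphabet (a Caesar shift of +22).
Undoing it on lqhhau: l−22=p, q−22=u, h−22=l, h−22=l, a−22=e, u−22=y.

pulley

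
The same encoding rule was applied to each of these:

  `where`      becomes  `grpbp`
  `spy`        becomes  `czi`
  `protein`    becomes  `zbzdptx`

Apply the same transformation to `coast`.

The shift depends on letter class: consonant w→g is +10, but vowel e→p is +11. Two shifts are in play — +11 for a/e/i/o/u, +10 for every other letter.
On coast: c(cons)+10=m, o(vowel)+11=z, a(vowel)+11=l, s(cons)+10=c, t(cons)+10=d.

mzlcd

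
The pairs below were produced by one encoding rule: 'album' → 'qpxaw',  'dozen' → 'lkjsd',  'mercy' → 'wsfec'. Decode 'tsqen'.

a(0)→q(16) and l(11)→p(15) fit y≡7x+16 (mod 26); the inverse of 7 mod 26 is 15. This is an affine cipher: with a=0,…,z=25, each position x becomes (7x+16) mod 26.
Reversing it on tsqen: t(19)→15·(19−16)≡19=t; s(18)→15·(18−16)≡4=e; q(16)→15·(16−16)≡0=a; e(4)→15·(4−16)≡2=c; n(13)→15·(13−16)≡7=h (all mod 26).

teach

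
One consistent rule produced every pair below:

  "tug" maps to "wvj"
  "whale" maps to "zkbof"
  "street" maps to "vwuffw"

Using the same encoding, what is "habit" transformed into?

The shift depends on letter class: consonant t→w is +3, but vowel u→v is +1. Vowels shift forward by 1 and consonants shift forward by 3.
Applying it to habit: h(cons)+3=k, a(vowel)+1=b, b(cons)+3=e, i(vowel)+1=j, t(cons)+3=w.

kbejw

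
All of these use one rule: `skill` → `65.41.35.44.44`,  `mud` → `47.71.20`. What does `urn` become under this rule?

71.62.50

s(#19)→65 and k(#11)→41: differences scale by 3, so n = 3·pos + 8. Each letter becomes 3×(its alphabet position, a=1..z=26) + 8.
For urn: u=21→71, r=18→62, n=14→50.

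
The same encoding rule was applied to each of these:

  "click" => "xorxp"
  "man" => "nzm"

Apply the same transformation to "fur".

ufi

Each letter is replaced by its mirror in the alphabet: a↔z, b↔y, c↔x, and so on (the Atbash cipher).
For fur: f↔u, u↔f, r↔i.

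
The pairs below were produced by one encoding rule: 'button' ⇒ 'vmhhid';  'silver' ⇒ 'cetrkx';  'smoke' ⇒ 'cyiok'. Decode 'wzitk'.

whole

b(1)→v(21) and u(20)→m(12) fit y≡5x+16 (mod 26); the inverse of 5 mod 26 is 21. This is an affine cipher: with a=0,…,z=25, each position x becomes (5x+16) mod 26.
Undoing it on wzitk: w(22)→21·(22−16)≡22=w; z(25)→21·(25−16)≡7=h; i(8)→21·(8−16)≡14=o; t(19)→21·(19−16)≡11=l; k(10)→21·(10−16)≡4=e (all mod 26).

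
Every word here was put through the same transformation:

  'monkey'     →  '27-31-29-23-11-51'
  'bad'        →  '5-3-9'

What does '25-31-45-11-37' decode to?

lover

m(#13)→27 and o(#15)→31: differences scale by 2, so n = 2·pos + 1. The formula is n = 2×(alphabet index, a=1) + 1.
Undoing it on 25-31-45-11-37: 25→(25−1)÷2=12=l, 31→(31−1)÷2=15=o, 45→(45−1)÷2=22=v, 11→(11−1)÷2=5=e, 37→(37−1)÷2=18=r.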